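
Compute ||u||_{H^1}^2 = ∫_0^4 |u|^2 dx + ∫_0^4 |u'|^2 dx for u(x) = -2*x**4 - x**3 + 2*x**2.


||u||_{H^1}^2 = 94842368/315

The H^1 norm (squared) on an interval (0, L) is
  ||u||_{H^1}^2 = ∫_0^L u(x)^2 dx + ∫_0^L u'(x)^2 dx.
Compute u'(x) = -8*x**3 - 3*x**2 + 4*x.
Then u(x)^2 = 4*x**8 + 4*x**7 - 7*x**6 - 4*x**5 + 4*x**4 and u'(x)^2 = 64*x**6 + 48*x**5 - 55*x**4 - 24*x**3 + 16*x**2.
Integrate each monomial from 0 to 4 using ∫_0^4 c·x^n dx = c·4^(n+1)/(n+1):
  ∫_0^4 u(x)^2 dx = ∫_0^4 (4*x^8 + 4*x^7 - 7*x^6 - 4*x^5 + 4*x^4) dx. Term by term:
    ∫_0^4 4*x^8 dx = 1048576/9;  ∫_0^4 4*x^7 dx = 32768;  ∫_0^4 -7*x^6 dx = -16384;
    ∫_0^4 -4*x^5 dx = -8192/3;  ∫_0^4 4*x^4 dx = 4096/5.
  Sum: 1048576/9 + 32768 − 16384 − 8192/3 + 4096/5 = 5894144/45.
  ∫_0^4 u'(x)^2 dx = ∫_0^4 (64*x^6 + 48*x^5 - 55*x^4 - 24*x^3 + 16*x^2) dx. Term by term:
    ∫_0^4 64*x^6 dx = 1048576/7;  ∫_0^4 48*x^5 dx = 32768;  ∫_0^4 -55*x^4 dx = -11264;
    ∫_0^4 -24*x^3 dx = -1536;  ∫_0^4 16*x^2 dx = 1024/3.
  Sum: 1048576/7 + 32768 − 11264 − 1536 + 1024/3 = 3572224/21.
Adding: ||u||_{H^1}^2 = 5894144/45 + 3572224/21 = 94842368/315.


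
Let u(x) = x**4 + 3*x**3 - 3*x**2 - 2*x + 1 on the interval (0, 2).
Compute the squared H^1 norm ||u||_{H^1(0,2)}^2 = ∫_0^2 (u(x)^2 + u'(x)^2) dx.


||u||_{H^1}^2 = 300862/315

The H^1 norm (squared) on an interval (0, L) is
  ||u||_{H^1}^2 = ∫_0^L u(x)^2 dx + ∫_0^L u'(x)^2 dx.
Compute u'(x) = 4*x**3 + 9*x**2 - 6*x - 2.
Then u(x)^2 = x**8 + 6*x**7 + 3*x**6 - 22*x**5 - x**4 + 18*x**3 - 2*x**2 - 4*x + 1 and u'(x)^2 = 16*x**6 + 72*x**5 + 33*x**4 - 124*x**3 + 24*x + 4.
Integrate each monomial from 0 to 2 using ∫_0^2 c·x^n dx = c·2^(n+1)/(n+1):
  ∫_0^2 u(x)^2 dx = ∫_0^2 (x^8 + 6*x^7 + 3*x^6 - 22*x^5 - x^4 + 18*x^3 - 2*x^2 - 4*x + 1) dx. Term by term:
    ∫_0^2 x^8 dx = 512/9;  ∫_0^2 6*x^7 dx = 192;  ∫_0^2 3*x^6 dx = 384/7;
    ∫_0^2 -22*x^5 dx = -704/3;  ∫_0^2 -x^4 dx = -32/5;  ∫_0^2 18*x^3 dx = 72;
    ∫_0^2 -2*x^2 dx = -16/3;  ∫_0^2 -4*x dx = -8;  ∫_0^2 1 dx = 2.
  Sum: 512/9 + 192 + 384/7 − 704/3 − 32/5 + 72 − 16/3 − 8 + 2 = 38854/315.
  ∫_0^2 u'(x)^2 dx = ∫_0^2 (16*x^6 + 72*x^5 + 33*x^4 - 124*x^3 + 24*x + 4) dx. Term by term:
    ∫_0^2 16*x^6 dx = 2048/7;  ∫_0^2 72*x^5 dx = 768;  ∫_0^2 33*x^4 dx = 1056/5;
    ∫_0^2 -124*x^3 dx = -496;  ∫_0^2 24*x dx = 48;  ∫_0^2 4 dx = 8.
  Sum: 2048/7 + 768 + 1056/5 − 496 + 48 + 8 = 29112/35.
Adding: ||u||_{H^1}^2 = 38854/315 + 29112/35 = 300862/315.


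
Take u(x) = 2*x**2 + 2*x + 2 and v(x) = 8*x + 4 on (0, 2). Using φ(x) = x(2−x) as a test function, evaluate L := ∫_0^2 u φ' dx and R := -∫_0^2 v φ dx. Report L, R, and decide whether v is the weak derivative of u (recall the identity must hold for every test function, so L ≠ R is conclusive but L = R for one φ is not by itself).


LHS = -8, RHS = -16. No, v is not the weak derivative of u.

u(x) = 2*x**2 + 2*x + 2, classical derivative u'(x) = 4*x + 2.
φ(x) = x(2−x), so φ'(x) = 2 - 2*x.
Note φ(0) = φ(2) = 0, so the boundary term u·φ vanishes.
LHS = ∫_0^2 u(x) φ'(x) dx = ∫_0^2 (4 - 4*x^3) dx. Term by term:
  ∫_0^2 -4*x^3 dx = -16;  ∫_0^2 4 dx = 8.
Sum: -16 + 8 = -8.
So LHS = -8.
∫_0^2 v(x) φ(x) dx = ∫_0^2 (-8*x^3 + 12*x^2 + 8*x) dx. Term by term:
  ∫_0^2 -8*x^3 dx = -32;  ∫_0^2 12*x^2 dx = 32;  ∫_0^2 8*x dx = 16.
Sum: -32 + 32 + 16 = 16.
So RHS = -∫_0^2 v(x) φ(x) dx = -16.
LHS − RHS = 8 ≠ 0, so the identity fails.
(For a valid weak derivative the identity must hold for EVERY test function, in particular this one. The failure shows v is NOT the weak derivative of u.)
Correct weak derivative would be u'(x) = 4*x + 2.


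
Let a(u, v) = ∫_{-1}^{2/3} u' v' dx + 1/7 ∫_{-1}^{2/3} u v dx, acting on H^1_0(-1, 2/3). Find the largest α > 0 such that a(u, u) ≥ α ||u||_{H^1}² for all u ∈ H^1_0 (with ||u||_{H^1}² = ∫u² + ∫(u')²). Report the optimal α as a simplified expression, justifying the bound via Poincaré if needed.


α = (25 + 63*π^2)/(7*(25 + 9*π^2))

Coercivity of a(·,·) on H^1_0(-1, 2/3) means a(u, u) ≥ α ||u||_{H^1}² for every u ∈ H^1_0.
The interval has length L = 5/3, and Poincaré/coercivity depend only on L. Here a(u, u) = ∫(u')² + (1/7)·∫u².
Here 0 < c = 1/7 < 1. The condition a(u,u) ≥ α||u||_{H^1}² reads (1−α)∫(u')² ≥ (α−c)∫u². Any admissible α is ≤ 1 (rapidly oscillating u have ∫u²/∫(u')² → 0), and α = 1 would force 0 ≥ (1−c)∫u², impossible since c < 1; so 1−α > 0. By the sharp Poincaré inequality on H^1_0 of an interval of length L, ∫(u')² ≥ (π/L)²∫u² with equality for the first sine mode sin(π(x−x₀)/L) (x₀ the left endpoint), so the inequality holds for all u iff (1−α)(π/L)² ≥ α − c, i.e. α ≤ ((π/L)² + c)/((π/L)² + 1) = (1 + c(L/π)²)/(1 + (L/π)²). With (π/L)² = 9*π^2/25 and c = 1/7, the largest admissible constant is α = ((π/L)² + c)/((π/L)² + 1).
Simplifying, α = (25 + 63*π^2)/(7*(25 + 9*π^2)).


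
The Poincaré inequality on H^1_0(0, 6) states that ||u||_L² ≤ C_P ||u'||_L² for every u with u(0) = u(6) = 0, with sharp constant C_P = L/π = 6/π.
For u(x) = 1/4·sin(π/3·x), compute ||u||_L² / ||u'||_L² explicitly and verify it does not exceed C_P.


||u||_L² / ||u'||_L² = 3/π < C_P = 6/π.

u(x) = 1/4·sin(π/3·x), so u'(x) = π*cos(π*x/3)/12.
Writing u(x) = A·sin(kπx/L) with A = 1/4 and k = 2, use ∫_0^L sin²(kπx/L) dx = L/2 and ∫_0^L cos²(kπx/L) dx = L/2.
u² = 1/16·sin²(π/3·x) and (u')² = π^2/144·cos²(π/3·x), and each of sin², cos² integrates to L/2 = 3 over (0, 6).
∫_0^6 u² dx = 3/16, so ||u||_L² = sqrt(3)/4.
∫_0^6 (u')² dx = π^2/48, so ||u'||_L² = sqrt(3)*π/12.
Ratio ||u||_L² / ||u'||_L² = 3/π.
Sharp Poincaré constant on H^1_0(0, 6) is C_P = L/π = 6/π, achieved by sin(π/6·x).
This is the k = 2 harmonic; the ratio L/(kπ) is strictly less than C_P = L/π, consistent with the sharp inequality ||u||_L² ≤ C_P ||u'||_L².


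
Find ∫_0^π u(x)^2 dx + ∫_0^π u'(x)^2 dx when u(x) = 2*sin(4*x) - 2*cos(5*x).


||u||_{H^1(0,π)}^2 = 1664/9 + 86*π

u'(x) = 10*sin(5*x) + 8*cos(4*x).
Expand u² and (u')² and integrate term by term on (0, π), using: for integers n ≥ 1, ∫_0^π sin²(nx) dx = ∫_0^π cos²(nx) dx = π/2; for n ≠ n', ∫_0^π sin(nx)sin(n'x) dx = ∫_0^π cos(nx)cos(n'x) dx = 0; and by product-to-sum, ∫_0^π sin(nx)cos(n'x) dx = ½∫_0^π [sin((n+n')x) + sin((n−n')x)] dx, which is 0 when n+n' is even and 2n/(n²−n'²) when n+n' is odd (it need not vanish on (0, π)).
  u² squared terms: (-2)²·∫cos(5x)² dx = 4·π/2 = 2*π;  (2)²·∫sin(4x)² dx = 4·π/2 = 2*π.
  u² cross terms: 2·(-2)·(2)·∫cos(5x)·sin(4x) dx = -8·(-8/9) = 64/9.
  So ∫_0^π u² dx = 2*π + 2*π + 64/9 = 64/9 + 4*π.
  (u')² squared terms: (8)²·∫cos(4x)² dx = 64·π/2 = 32*π;  (10)²·∫sin(5x)² dx = 100·π/2 = 50*π.
  (u')² cross terms: 2·(8)·(10)·∫cos(4x)·sin(5x) dx = 160·(10/9) = 1600/9.
  So ∫_0^π (u')² dx = 32*π + 50*π + 1600/9 = 1600/9 + 82*π.
||u||_{H^1}^2 = (64/9 + 4*π) + (1600/9 + 82*π) = 1664/9 + 86*π.


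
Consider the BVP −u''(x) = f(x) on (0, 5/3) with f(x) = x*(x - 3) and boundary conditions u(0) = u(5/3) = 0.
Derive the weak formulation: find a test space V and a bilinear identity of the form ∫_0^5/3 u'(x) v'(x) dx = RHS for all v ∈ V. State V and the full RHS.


V = H^1_0(0, 5/3) (so v(0) = v(5/3) = 0); weak form: ∫_0^5/3 u'v' dx = ∫_0^5/3 (x*(x - 3)) v dx for all v ∈ V.

Multiply both sides by a test function v and integrate from 0 to 5/3:
  ∫_0^5/3 −u''(x) v(x) dx = ∫_0^5/3 f(x) v(x) dx.
Integrate the LHS by parts once:
  ∫_0^5/3 −u'' v dx = −[u'(x) v(x)]_0^5/3 + ∫_0^5/3 u'(x) v'(x) dx.
Thus ∫_0^5/3 u'(x) v'(x) dx = ∫_0^5/3 f(x) v(x) dx + [u'(x) v(x)]_0^5/3.
Choose V so that boundary terms are either known or forced to vanish.
u is Dirichlet: u(0) = u(5/3) = 0. Let V = H^1_0(0, 5/3); then v(0) = v(5/3) = 0, and [u' v]_0^5/3 = 0.
Weak formulation: find u (satisfying any essential BC) such that ∫_0^5/3 u'(x) v'(x) dx = ∫_0^5/3 f v dx for all v ∈ V.
Substituting f(x) = x*(x - 3), the right-hand side is ∫_0^5/3 (x*(x - 3)) v dx.


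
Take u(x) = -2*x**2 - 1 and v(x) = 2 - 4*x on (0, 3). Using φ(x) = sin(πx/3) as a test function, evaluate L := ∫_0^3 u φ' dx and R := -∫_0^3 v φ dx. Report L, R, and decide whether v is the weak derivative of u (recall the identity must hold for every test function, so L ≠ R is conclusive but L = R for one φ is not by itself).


LHS = 36/π, RHS = 24/π. No, v is not the weak derivative of u.

u(x) = -2*x**2 - 1, classical derivative u'(x) = -4*x.
φ(x) = sin(πx/3), so φ'(x) = π*cos(π*x/3)/3.
Note φ(0) = φ(3) = 0, so the boundary term u·φ vanishes.
LHS = ∫_0^3 u(x) φ'(x) dx = ∫_0^3 (-2*π*x^2*cos(π*x/3)/3 - π*cos(π*x/3)/3) dx. Term by term:
  ∫_0^3 -π*cos(π*x/3)/3 dx = 0;  ∫_0^3 -2*π*x^2*cos(π*x/3)/3 dx = 36/π.
Sum: 0 + 36/π = 36/π.
So LHS = 36/π.
∫_0^3 v(x) φ(x) dx = ∫_0^3 (-4*x*sin(π*x/3) + 2*sin(π*x/3)) dx. Term by term:
  ∫_0^3 2*sin(π*x/3) dx = 12/π;  ∫_0^3 -4*x*sin(π*x/3) dx = -36/π.
Sum: 12/π − 36/π = -24/π.
So RHS = -∫_0^3 v(x) φ(x) dx = 24/π.
LHS − RHS = 12/π ≠ 0, so the identity fails.
(For a valid weak derivative the identity must hold for EVERY test function, in particular this one. The failure shows v is NOT the weak derivative of u.)
Correct weak derivative would be u'(x) = -4*x.


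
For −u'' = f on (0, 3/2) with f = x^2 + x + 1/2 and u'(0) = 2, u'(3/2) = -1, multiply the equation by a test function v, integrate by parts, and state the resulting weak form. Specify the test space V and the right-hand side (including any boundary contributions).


V = H^1(0, 3/2) (v unrestricted at boundary; u is determined up to an additive constant); weak form: ∫_0^3/2 u'v' dx = ∫_0^3/2 (x^2 + x + 1/2) v dx − v(3/2) − 2·v(0) for all v ∈ V.

Multiply both sides by a test function v and integrate from 0 to 3/2:
  ∫_0^3/2 −u''(x) v(x) dx = ∫_0^3/2 f(x) v(x) dx.
Integrate the LHS by parts once:
  ∫_0^3/2 −u'' v dx = −[u'(x) v(x)]_0^3/2 + ∫_0^3/2 u'(x) v'(x) dx.
Thus ∫_0^3/2 u'(x) v'(x) dx = ∫_0^3/2 f(x) v(x) dx + [u'(x) v(x)]_0^3/2.
Choose V so that boundary terms are either known or forced to vanish.
u has inhomogeneous Neumann u'(0) = 2, u'(3/2) = -1. [u' v]_0^3/2 = (-1)·v(3/2) − (2)·v(0) = − v(3/2) − 2·v(0). Take V = H^1(0, 3/2); boundary term becomes part of RHS.
Weak formulation: find u (satisfying any essential BC) such that ∫_0^3/2 u'(x) v'(x) dx = ∫_0^3/2 f v dx − v(3/2) − 2·v(0) for all v ∈ V (Neumann data are natural BCs: they enter the RHS as boundary terms).
Substituting f(x) = x^2 + x + 1/2, the right-hand side is ∫_0^3/2 (x^2 + x + 1/2) v dx − v(3/2) − 2·v(0).
Compatibility check (pure Neumann): taking v ≡ 1 ∈ V gives 0 = ∫_0^3/2 f dx + (-1) − (2), i.e. ∫_0^3/2 f dx must equal u'(0) − u'(3/2) = 3. Indeed ∫_0^3/2 (x^2 + x + 1/2) dx = 3, so the data are compatible. The solution is then unique only up to an additive constant (fix it e.g. by requiring ∫_0^3/2 u dx = 0).


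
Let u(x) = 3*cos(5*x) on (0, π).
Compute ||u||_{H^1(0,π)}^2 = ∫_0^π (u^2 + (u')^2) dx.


||u||_{H^1(0,π)}^2 = 117*π

u'(x) = -15*sin(5*x).
Expand u² and (u')² and integrate term by term on (0, π), using: for integers n ≥ 1, ∫_0^π sin²(nx) dx = ∫_0^π cos²(nx) dx = π/2; for n ≠ n', ∫_0^π sin(nx)sin(n'x) dx = ∫_0^π cos(nx)cos(n'x) dx = 0; and by product-to-sum, ∫_0^π sin(nx)cos(n'x) dx = ½∫_0^π [sin((n+n')x) + sin((n−n')x)] dx, which is 0 when n+n' is even and 2n/(n²−n'²) when n+n' is odd (it need not vanish on (0, π)).
  u² squared terms: (3)²·∫cos(5x)² dx = 9·π/2 = 9*π/2.
  So ∫_0^π u² dx = 9*π/2.
  (u')² squared terms: (-15)²·∫sin(5x)² dx = 225·π/2 = 225*π/2.
  So ∫_0^π (u')² dx = 225*π/2.
||u||_{H^1}^2 = (9*π/2) + (225*π/2) = 117*π.


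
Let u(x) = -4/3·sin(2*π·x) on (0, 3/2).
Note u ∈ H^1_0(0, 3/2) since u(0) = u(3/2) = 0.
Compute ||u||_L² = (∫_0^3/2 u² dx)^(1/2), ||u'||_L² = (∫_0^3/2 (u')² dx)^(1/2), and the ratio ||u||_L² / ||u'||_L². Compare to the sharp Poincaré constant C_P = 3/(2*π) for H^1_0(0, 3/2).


||u||_L² / ||u'||_L² = 1/(2*π) < C_P = 3/(2*π).

u(x) = -4/3·sin(2*π·x), so u'(x) = -8*π*cos(2*π*x)/3.
Writing u(x) = A·sin(kπx/L) with A = -4/3 and k = 3, use ∫_0^L sin²(kπx/L) dx = L/2 and ∫_0^L cos²(kπx/L) dx = L/2.
u² = 16/9·sin²(2*π·x) and (u')² = 64*π^2/9·cos²(2*π·x), and each of sin², cos² integrates to L/2 = 3/4 over (0, 3/2).
∫_0^3/2 u² dx = 4/3, so ||u||_L² = 2*sqrt(3)/3.
∫_0^3/2 (u')² dx = 16*π^2/3, so ||u'||_L² = 4*sqrt(3)*π/3.
Ratio ||u||_L² / ||u'||_L² = 1/(2*π).
Sharp Poincaré constant on H^1_0(0, 3/2) is C_P = L/π = 3/(2*π), achieved by sin(2*π/3·x).
This is the k = 3 harmonic; the ratio L/(kπ) is strictly less than C_P = L/π, consistent with the sharp inequality ||u||_L² ≤ C_P ||u'||_L².


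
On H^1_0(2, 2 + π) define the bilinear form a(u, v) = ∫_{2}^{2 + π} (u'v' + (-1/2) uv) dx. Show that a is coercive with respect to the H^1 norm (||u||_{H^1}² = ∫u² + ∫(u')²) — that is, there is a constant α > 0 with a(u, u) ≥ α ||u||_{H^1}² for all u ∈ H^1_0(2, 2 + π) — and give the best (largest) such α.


α = 1/4

Coercivity of a(·,·) on H^1_0(2, 2 + π) means a(u, u) ≥ α ||u||_{H^1}² for every u ∈ H^1_0.
The interval has length L = π, and Poincaré/coercivity depend only on L. Here a(u, u) = ∫(u')² + (-1/2)·∫u².
Here c = -1/2 < 0 with |c| < (π/L)² = 1, so coercivity still holds. The condition a(u,u) ≥ α||u||_{H^1}² reads (1−α)∫(u')² ≥ (α−c)∫u². Any admissible α is ≤ 1 (rapidly oscillating u have ∫u²/∫(u')² → 0), and α = 1 would force 0 ≥ (1−c)∫u², impossible since c < 1; so 1−α > 0. By the sharp Poincaré inequality on H^1_0 of an interval of length L, ∫(u')² ≥ (π/L)²∫u² with equality for the first sine mode sin(π(x−x₀)/L) (x₀ the left endpoint), so the inequality holds for all u iff (1−α)(π/L)² ≥ α − c, i.e. α ≤ ((π/L)² + c)/((π/L)² + 1) = (1 + c(L/π)²)/(1 + (L/π)²). (Direct route, valid since c ≤ 0: Poincaré gives c∫u² ≥ c(L/π)²∫(u')², so a(u,u) ≥ (1 + c(L/π)²)∫(u')², while ||u||_{H^1}² ≤ (1 + (L/π)²)∫(u')²; dividing yields the same α.) With (π/L)² = 1 and c = -1/2, the largest admissible constant is α = ((π/L)² + c)/((π/L)² + 1).
Simplifying, α = 1/4.


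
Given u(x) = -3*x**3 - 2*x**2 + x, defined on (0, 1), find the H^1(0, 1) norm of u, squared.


||u||_{H^1}^2 = 3439/105

The H^1 norm (squared) on an interval (0, L) is
  ||u||_{H^1}^2 = ∫_0^L u(x)^2 dx + ∫_0^L u'(x)^2 dx.
Compute u'(x) = -9*x**2 - 4*x + 1.
Then u(x)^2 = 9*x**6 + 12*x**5 - 2*x**4 - 4*x**3 + x**2 and u'(x)^2 = 81*x**4 + 72*x**3 - 2*x**2 - 8*x + 1.
Integrate each monomial from 0 to 1 using ∫_0^1 c·x^n dx = c·1^(n+1)/(n+1):
  ∫_0^1 u(x)^2 dx = ∫_0^1 (9*x^6 + 12*x^5 - 2*x^4 - 4*x^3 + x^2) dx. Term by term:
    ∫_0^1 9*x^6 dx = 9/7;  ∫_0^1 12*x^5 dx = 2;  ∫_0^1 -2*x^4 dx = -2/5;
    ∫_0^1 -4*x^3 dx = -1;  ∫_0^1 x^2 dx = 1/3.
  Sum: 9/7 + 2 − 2/5 − 1 + 1/3 = 233/105.
  ∫_0^1 u'(x)^2 dx = ∫_0^1 (81*x^4 + 72*x^3 - 2*x^2 - 8*x + 1) dx. Term by term:
    ∫_0^1 81*x^4 dx = 81/5;  ∫_0^1 72*x^3 dx = 18;  ∫_0^1 -2*x^2 dx = -2/3;
    ∫_0^1 -8*x dx = -4;  ∫_0^1 1 dx = 1.
  Sum: 81/5 + 18 − 2/3 − 4 + 1 = 458/15.
Adding: ||u||_{H^1}^2 = 233/105 + 458/15 = 3439/105.


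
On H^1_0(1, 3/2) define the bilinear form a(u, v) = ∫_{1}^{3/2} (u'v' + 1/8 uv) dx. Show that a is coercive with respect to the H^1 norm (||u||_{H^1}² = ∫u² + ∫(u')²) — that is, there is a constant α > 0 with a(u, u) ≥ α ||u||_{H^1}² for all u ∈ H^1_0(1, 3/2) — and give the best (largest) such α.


α = (1 + 32*π^2)/(8*(1 + 4*π^2))

Coercivity of a(·,·) on H^1_0(1, 3/2) means a(u, u) ≥ α ||u||_{H^1}² for every u ∈ H^1_0.
The interval has length L = 1/2, and Poincaré/coercivity depend only on L. Here a(u, u) = ∫(u')² + (1/8)·∫u².
Here 0 < c = 1/8 < 1. The condition a(u,u) ≥ α||u||_{H^1}² reads (1−α)∫(u')² ≥ (α−c)∫u². Any admissible α is ≤ 1 (rapidly oscillating u have ∫u²/∫(u')² → 0), and α = 1 would force 0 ≥ (1−c)∫u², impossible since c < 1; so 1−α > 0. By the sharp Poincaré inequality on H^1_0 of an interval of length L, ∫(u')² ≥ (π/L)²∫u² with equality for the first sine mode sin(π(x−x₀)/L) (x₀ the left endpoint), so the inequality holds for all u iff (1−α)(π/L)² ≥ α − c, i.e. α ≤ ((π/L)² + c)/((π/L)² + 1) = (1 + c(L/π)²)/(1 + (L/π)²). With (π/L)² = 4*π^2 and c = 1/8, the largest admissible constant is α = ((π/L)² + c)/((π/L)² + 1).
Simplifying, α = (1 + 32*π^2)/(8*(1 + 4*π^2)).


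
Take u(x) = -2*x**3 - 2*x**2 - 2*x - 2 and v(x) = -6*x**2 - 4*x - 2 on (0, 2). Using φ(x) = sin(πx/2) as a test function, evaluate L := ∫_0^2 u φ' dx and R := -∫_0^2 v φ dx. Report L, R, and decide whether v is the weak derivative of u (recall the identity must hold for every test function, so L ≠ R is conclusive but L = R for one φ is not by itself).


LHS = -192/π^3 + 72/π, RHS = -192/π^3 + 72/π. Yes, v = u' weakly.

u(x) = -2*x**3 - 2*x**2 - 2*x - 2, classical derivative u'(x) = -6*x**2 - 4*x - 2.
φ(x) = sin(πx/2), so φ'(x) = π*cos(π*x/2)/2.
Note φ(0) = φ(2) = 0, so the boundary term u·φ vanishes.
LHS = ∫_0^2 u(x) φ'(x) dx = ∫_0^2 (-π*x^3*cos(π*x/2) - π*x^2*cos(π*x/2) - π*x*cos(π*x/2) - π*cos(π*x/2)) dx. Term by term:
  ∫_0^2 -π*cos(π*x/2) dx = 0;  ∫_0^2 -π*x*cos(π*x/2) dx = 8/π;  ∫_0^2 -π*x^2*cos(π*x/2) dx = 16/π;
  ∫_0^2 -π*x^3*cos(π*x/2) dx = -192/π^3 + 48/π.
Sum: 0 + 8/π + 16/π + -192/π^3 + 48/π = -192/π^3 + 72/π.
So LHS = -192/π^3 + 72/π.
∫_0^2 v(x) φ(x) dx = ∫_0^2 (-6*x^2*sin(π*x/2) - 4*x*sin(π*x/2) - 2*sin(π*x/2)) dx. Term by term:
  ∫_0^2 -2*sin(π*x/2) dx = -8/π;  ∫_0^2 -6*x^2*sin(π*x/2) dx = -48/π + 192/π^3;  ∫_0^2 -4*x*sin(π*x/2) dx = -16/π.
Sum: -8/π + -48/π + 192/π^3 − 16/π = -72/π + 192/π^3.
So RHS = -∫_0^2 v(x) φ(x) dx = -192/π^3 + 72/π.
LHS = RHS, so the identity holds for this test φ.
Moreover u is smooth here and v(x) = u'(x) = -6*x**2 - 4*x - 2 pointwise, so the identity holds for every test function. Hence v is the weak derivative of u.


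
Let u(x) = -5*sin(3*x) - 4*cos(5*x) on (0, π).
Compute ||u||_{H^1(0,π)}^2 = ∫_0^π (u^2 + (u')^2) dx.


||u||_{H^1(0,π)}^2 = 333*π

u'(x) = 20*sin(5*x) - 15*cos(3*x).
Expand u² and (u')² and integrate term by term on (0, π), using: for integers n ≥ 1, ∫_0^π sin²(nx) dx = ∫_0^π cos²(nx) dx = π/2; for n ≠ n', ∫_0^π sin(nx)sin(n'x) dx = ∫_0^π cos(nx)cos(n'x) dx = 0; and by product-to-sum, ∫_0^π sin(nx)cos(n'x) dx = ½∫_0^π [sin((n+n')x) + sin((n−n')x)] dx, which is 0 when n+n' is even and 2n/(n²−n'²) when n+n' is odd (it need not vanish on (0, π)).
  u² squared terms: (-5)²·∫sin(3x)² dx = 25·π/2 = 25*π/2;  (-4)²·∫cos(5x)² dx = 16·π/2 = 8*π.
  u² cross terms: 2·(-5)·(-4)·∫sin(3x)·cos(5x) dx = 40·(0) = 0.
  So ∫_0^π u² dx = 25*π/2 + 8*π + 0 = 41*π/2.
  (u')² squared terms: (-15)²·∫cos(3x)² dx = 225·π/2 = 225*π/2;  (20)²·∫sin(5x)² dx = 400·π/2 = 200*π.
  (u')² cross terms: 2·(-15)·(20)·∫cos(3x)·sin(5x) dx = -600·(0) = 0.
  So ∫_0^π (u')² dx = 225*π/2 + 200*π + 0 = 625*π/2.
||u||_{H^1}^2 = (41*π/2) + (625*π/2) = 333*π.


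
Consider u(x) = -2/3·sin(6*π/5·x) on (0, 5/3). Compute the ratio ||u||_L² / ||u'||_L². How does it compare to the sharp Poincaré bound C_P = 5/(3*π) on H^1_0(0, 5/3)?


||u||_L² / ||u'||_L² = 5/(6*π) < C_P = 5/(3*π).

u(x) = -2/3·sin(6*π/5·x), so u'(x) = -4*π*cos(6*π*x/5)/5.
Writing u(x) = A·sin(kπx/L) with A = -2/3 and k = 2, use ∫_0^L sin²(kπx/L) dx = L/2 and ∫_0^L cos²(kπx/L) dx = L/2.
u² = 4/9·sin²(6*π/5·x) and (u')² = 16*π^2/25·cos²(6*π/5·x), and each of sin², cos² integrates to L/2 = 5/6 over (0, 5/3).
∫_0^5/3 u² dx = 10/27, so ||u||_L² = sqrt(30)/9.
∫_0^5/3 (u')² dx = 8*π^2/15, so ||u'||_L² = 2*sqrt(30)*π/15.
Ratio ||u||_L² / ||u'||_L² = 5/(6*π).
Sharp Poincaré constant on H^1_0(0, 5/3) is C_P = L/π = 5/(3*π), achieved by sin(3*π/5·x).
This is the k = 2 harmonic; the ratio L/(kπ) is strictly less than C_P = L/π, consistent with the sharp inequality ||u||_L² ≤ C_P ||u'||_L².


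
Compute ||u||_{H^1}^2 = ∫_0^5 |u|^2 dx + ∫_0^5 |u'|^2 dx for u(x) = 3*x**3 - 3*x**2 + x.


||u||_{H^1}^2 = 4112035/42

The H^1 norm (squared) on an interval (0, L) is
  ||u||_{H^1}^2 = ∫_0^L u(x)^2 dx + ∫_0^L u'(x)^2 dx.
Compute u'(x) = 9*x**2 - 6*x + 1.
Then u(x)^2 = 9*x**6 - 18*x**5 + 15*x**4 - 6*x**3 + x**2 and u'(x)^2 = 81*x**4 - 108*x**3 + 54*x**2 - 12*x + 1.
Integrate each monomial from 0 to 5 using ∫_0^5 c·x^n dx = c·5^(n+1)/(n+1):
  ∫_0^5 u(x)^2 dx = ∫_0^5 (9*x^6 - 18*x^5 + 15*x^4 - 6*x^3 + x^2) dx. Term by term:
    ∫_0^5 9*x^6 dx = 703125/7;  ∫_0^5 -18*x^5 dx = -46875;  ∫_0^5 15*x^4 dx = 9375;
    ∫_0^5 -6*x^3 dx = -1875/2;  ∫_0^5 x^2 dx = 125/3.
  Sum: 703125/7 − 46875 + 9375 − 1875/2 + 125/3 = 2606125/42.
  ∫_0^5 u'(x)^2 dx = ∫_0^5 (81*x^4 - 108*x^3 + 54*x^2 - 12*x + 1) dx. Term by term:
    ∫_0^5 81*x^4 dx = 50625;  ∫_0^5 -108*x^3 dx = -16875;  ∫_0^5 54*x^2 dx = 2250;
    ∫_0^5 -12*x dx = -150;  ∫_0^5 1 dx = 5.
  Sum: 50625 − 16875 + 2250 − 150 + 5 = 35855.
Adding: ||u||_{H^1}^2 = 2606125/42 + 35855 = 4112035/42.


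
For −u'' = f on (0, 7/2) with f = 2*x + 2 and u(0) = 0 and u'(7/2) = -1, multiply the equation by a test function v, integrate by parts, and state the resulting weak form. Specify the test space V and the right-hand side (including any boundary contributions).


V = {v ∈ H^1(0, 7/2) : v(0) = 0} (test functions vanish at x = 0 where u is specified); weak form: ∫_0^7/2 u'v' dx = ∫_0^7/2 (2*x + 2) v dx − v(7/2) for all v ∈ V.

Multiply both sides by a test function v and integrate from 0 to 7/2:
  ∫_0^7/2 −u''(x) v(x) dx = ∫_0^7/2 f(x) v(x) dx.
Integrate the LHS by parts once:
  ∫_0^7/2 −u'' v dx = −[u'(x) v(x)]_0^7/2 + ∫_0^7/2 u'(x) v'(x) dx.
Thus ∫_0^7/2 u'(x) v'(x) dx = ∫_0^7/2 f(x) v(x) dx + [u'(x) v(x)]_0^7/2.
Choose V so that boundary terms are either known or forced to vanish.
Mixed BC: u(0) = 0 (Dirichlet) and u'(7/2) = -1 (Neumann). Define V = {v ∈ H^1(0, 7/2) : v(0) = 0}. Then [u' v]_0^7/2 = u'(7/2)·v(7/2) − u'(0)·0 = − v(7/2).
Weak formulation: find u (satisfying any essential BC) such that ∫_0^7/2 u'(x) v'(x) dx = ∫_0^7/2 f v dx − v(7/2) for all v ∈ V (Dirichlet at 0 absorbed into V; Neumann datum at x = 7/2 contributes the boundary term).
Substituting f(x) = 2*x + 2, the right-hand side is ∫_0^7/2 (2*x + 2) v dx − v(7/2).


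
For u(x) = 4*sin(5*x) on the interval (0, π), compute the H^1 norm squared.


||u||_{H^1(0,π)}^2 = 208*π

u'(x) = 20*cos(5*x).
Expand u² and (u')² and integrate term by term on (0, π), using: for integers n ≥ 1, ∫_0^π sin²(nx) dx = ∫_0^π cos²(nx) dx = π/2; for n ≠ n', ∫_0^π sin(nx)sin(n'x) dx = ∫_0^π cos(nx)cos(n'x) dx = 0; and by product-to-sum, ∫_0^π sin(nx)cos(n'x) dx = ½∫_0^π [sin((n+n')x) + sin((n−n')x)] dx, which is 0 when n+n' is even and 2n/(n²−n'²) when n+n' is odd (it need not vanish on (0, π)).
  u² squared terms: (4)²·∫sin(5x)² dx = 16·π/2 = 8*π.
  So ∫_0^π u² dx = 8*π.
  (u')² squared terms: (20)²·∫cos(5x)² dx = 400·π/2 = 200*π.
  So ∫_0^π (u')² dx = 200*π.
||u||_{H^1}^2 = (8*π) + (200*π) = 208*π.


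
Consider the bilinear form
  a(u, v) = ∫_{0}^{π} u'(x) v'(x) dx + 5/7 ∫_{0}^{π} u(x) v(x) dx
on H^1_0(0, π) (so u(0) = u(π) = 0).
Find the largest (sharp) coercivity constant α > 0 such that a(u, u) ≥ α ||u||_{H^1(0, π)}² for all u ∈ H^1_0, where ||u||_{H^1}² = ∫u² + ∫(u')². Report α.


α = 6/7

Coercivity of a(·,·) on H^1_0(0, π) means a(u, u) ≥ α ||u||_{H^1}² for every u ∈ H^1_0.
The interval has length L = π, and Poincaré/coercivity depend only on L. Here a(u, u) = ∫(u')² + (5/7)·∫u².
Here 0 < c = 5/7 < 1. The condition a(u,u) ≥ α||u||_{H^1}² reads (1−α)∫(u')² ≥ (α−c)∫u². Any admissible α is ≤ 1 (rapidly oscillating u have ∫u²/∫(u')² → 0), and α = 1 would force 0 ≥ (1−c)∫u², impossible since c < 1; so 1−α > 0. By the sharp Poincaré inequality on H^1_0 of an interval of length L, ∫(u')² ≥ (π/L)²∫u² with equality for the first sine mode sin(π(x−x₀)/L) (x₀ the left endpoint), so the inequality holds for all u iff (1−α)(π/L)² ≥ α − c, i.e. α ≤ ((π/L)² + c)/((π/L)² + 1) = (1 + c(L/π)²)/(1 + (L/π)²). With (π/L)² = 1 and c = 5/7, the largest admissible constant is α = ((π/L)² + c)/((π/L)² + 1).
Simplifying, α = 6/7.


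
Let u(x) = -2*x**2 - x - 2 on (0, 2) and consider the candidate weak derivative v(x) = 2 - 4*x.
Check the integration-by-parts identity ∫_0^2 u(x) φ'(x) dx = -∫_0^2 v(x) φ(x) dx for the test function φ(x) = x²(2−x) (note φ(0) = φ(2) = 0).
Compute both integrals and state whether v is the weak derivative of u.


LHS = 116/15, RHS = 56/15. No, v is not the weak derivative of u.

u(x) = -2*x**2 - x - 2, classical derivative u'(x) = -4*x - 1.
φ(x) = x²(2−x), so φ'(x) = x*(4 - 3*x).
Note φ(0) = φ(2) = 0, so the boundary term u·φ vanishes.
LHS = ∫_0^2 u(x) φ'(x) dx = ∫_0^2 (6*x^4 - 5*x^3 + 2*x^2 - 8*x) dx. Term by term:
  ∫_0^2 6*x^4 dx = 192/5;  ∫_0^2 -5*x^3 dx = -20;  ∫_0^2 2*x^2 dx = 16/3;
  ∫_0^2 -8*x dx = -16.
Sum: 192/5 − 20 + 16/3 − 16 = 116/15.
So LHS = 116/15.
∫_0^2 v(x) φ(x) dx = ∫_0^2 (4*x^4 - 10*x^3 + 4*x^2) dx. Term by term:
  ∫_0^2 4*x^4 dx = 128/5;  ∫_0^2 -10*x^3 dx = -40;  ∫_0^2 4*x^2 dx = 32/3.
Sum: 128/5 − 40 + 32/3 = -56/15.
So RHS = -∫_0^2 v(x) φ(x) dx = 56/15.
LHS − RHS = 4 ≠ 0, so the identity fails.
(For a valid weak derivative the identity must hold for EVERY test function, in particular this one. The failure shows v is NOT the weak derivative of u.)
Correct weak derivative would be u'(x) = -4*x - 1.


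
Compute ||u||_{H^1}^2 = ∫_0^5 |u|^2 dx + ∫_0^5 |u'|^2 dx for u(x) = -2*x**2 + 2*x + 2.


||u||_{H^1}^2 = 1690

The H^1 norm (squared) on an interval (0, L) is
  ||u||_{H^1}^2 = ∫_0^L u(x)^2 dx + ∫_0^L u'(x)^2 dx.
Compute u'(x) = 2 - 4*x.
Then u(x)^2 = 4*x**4 - 8*x**3 - 4*x**2 + 8*x + 4 and u'(x)^2 = 16*x**2 - 16*x + 4.
Integrate each monomial from 0 to 5 using ∫_0^5 c·x^n dx = c·5^(n+1)/(n+1):
  ∫_0^5 u(x)^2 dx = ∫_0^5 (4*x^4 - 8*x^3 - 4*x^2 + 8*x + 4) dx. Term by term:
    ∫_0^5 4*x^4 dx = 2500;  ∫_0^5 -8*x^3 dx = -1250;  ∫_0^5 -4*x^2 dx = -500/3;
    ∫_0^5 8*x dx = 100;  ∫_0^5 4 dx = 20.
  Sum: 2500 − 1250 − 500/3 + 100 + 20 = 3610/3.
  ∫_0^5 u'(x)^2 dx = ∫_0^5 (16*x^2 - 16*x + 4) dx. Term by term:
    ∫_0^5 16*x^2 dx = 2000/3;  ∫_0^5 -16*x dx = -200;  ∫_0^5 4 dx = 20.
  Sum: 2000/3 − 200 + 20 = 1460/3.
Adding: ||u||_{H^1}^2 = 3610/3 + 1460/3 = 1690.


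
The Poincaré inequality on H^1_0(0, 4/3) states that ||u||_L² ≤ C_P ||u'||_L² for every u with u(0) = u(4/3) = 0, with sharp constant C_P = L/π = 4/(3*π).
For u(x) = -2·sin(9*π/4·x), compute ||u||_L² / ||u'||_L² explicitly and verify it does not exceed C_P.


||u||_L² / ||u'||_L² = 4/(9*π) < C_P = 4/(3*π).

u(x) = -2·sin(9*π/4·x), so u'(x) = -9*π*cos(9*π*x/4)/2.
Writing u(x) = A·sin(kπx/L) with A = -2 and k = 3, use ∫_0^L sin²(kπx/L) dx = L/2 and ∫_0^L cos²(kπx/L) dx = L/2.
u² = 4·sin²(9*π/4·x) and (u')² = 81*π^2/4·cos²(9*π/4·x), and each of sin², cos² integrates to L/2 = 2/3 over (0, 4/3).
∫_0^4/3 u² dx = 8/3, so ||u||_L² = 2*sqrt(6)/3.
∫_0^4/3 (u')² dx = 27*π^2/2, so ||u'||_L² = 3*sqrt(6)*π/2.
Ratio ||u||_L² / ||u'||_L² = 4/(9*π).
Sharp Poincaré constant on H^1_0(0, 4/3) is C_P = L/π = 4/(3*π), achieved by sin(3*π/4·x).
This is the k = 3 harmonic; the ratio L/(kπ) is strictly less than C_P = L/π, consistent with the sharp inequality ||u||_L² ≤ C_P ||u'||_L².


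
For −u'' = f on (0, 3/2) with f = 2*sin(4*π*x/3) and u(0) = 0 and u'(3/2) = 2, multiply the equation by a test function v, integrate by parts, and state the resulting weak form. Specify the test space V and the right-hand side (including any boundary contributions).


V = {v ∈ H^1(0, 3/2) : v(0) = 0} (test functions vanish at x = 0 where u is specified); weak form: ∫_0^3/2 u'v' dx = ∫_0^3/2 (2*sin(4*π*x/3)) v dx + 2·v(3/2) for all v ∈ V.

Multiply both sides by a test function v and integrate from 0 to 3/2:
  ∫_0^3/2 −u''(x) v(x) dx = ∫_0^3/2 f(x) v(x) dx.
Integrate the LHS by parts once:
  ∫_0^3/2 −u'' v dx = −[u'(x) v(x)]_0^3/2 + ∫_0^3/2 u'(x) v'(x) dx.
Thus ∫_0^3/2 u'(x) v'(x) dx = ∫_0^3/2 f(x) v(x) dx + [u'(x) v(x)]_0^3/2.
Choose V so that boundary terms are either known or forced to vanish.
Mixed BC: u(0) = 0 (Dirichlet) and u'(3/2) = 2 (Neumann). Define V = {v ∈ H^1(0, 3/2) : v(0) = 0}. Then [u' v]_0^3/2 = u'(3/2)·v(3/2) − u'(0)·0 = 2·v(3/2).
Weak formulation: find u (satisfying any essential BC) such that ∫_0^3/2 u'(x) v'(x) dx = ∫_0^3/2 f v dx + 2·v(3/2) for all v ∈ V (Dirichlet at 0 absorbed into V; Neumann datum at x = 3/2 contributes the boundary term).
Substituting f(x) = 2*sin(4*π*x/3), the right-hand side is ∫_0^3/2 (2*sin(4*π*x/3)) v dx + 2·v(3/2).


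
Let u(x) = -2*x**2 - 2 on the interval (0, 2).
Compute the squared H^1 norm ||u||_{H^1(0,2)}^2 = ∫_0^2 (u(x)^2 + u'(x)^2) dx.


||u||_{H^1}^2 = 488/5

The H^1 norm (squared) on an interval (0, L) is
  ||u||_{H^1}^2 = ∫_0^L u(x)^2 dx + ∫_0^L u'(x)^2 dx.
Compute u'(x) = -4*x.
Then u(x)^2 = 4*x**4 + 8*x**2 + 4 and u'(x)^2 = 16*x**2.
Integrate each monomial from 0 to 2 using ∫_0^2 c·x^n dx = c·2^(n+1)/(n+1):
  ∫_0^2 u(x)^2 dx = ∫_0^2 (4*x^4 + 8*x^2 + 4) dx. Term by term:
    ∫_0^2 4*x^4 dx = 128/5;  ∫_0^2 8*x^2 dx = 64/3;  ∫_0^2 4 dx = 8.
  Sum: 128/5 + 64/3 + 8 = 824/15.
  ∫_0^2 u'(x)^2 dx = ∫_0^2 (16*x^2) dx. Term by term:
    ∫_0^2 16*x^2 dx = 128/3.
Adding: ||u||_{H^1}^2 = 824/15 + 128/3 = 488/5.


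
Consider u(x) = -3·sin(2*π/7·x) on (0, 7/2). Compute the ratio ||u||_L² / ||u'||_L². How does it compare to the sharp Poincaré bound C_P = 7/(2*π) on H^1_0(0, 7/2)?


||u||_L² / ||u'||_L² = 7/(2*π) = C_P.

u(x) = -3·sin(2*π/7·x), so u'(x) = -6*π*cos(2*π*x/7)/7.
Writing u(x) = A·sin(kπx/L) with A = -3 and k = 1, use ∫_0^L sin²(kπx/L) dx = L/2 and ∫_0^L cos²(kπx/L) dx = L/2.
u² = 9·sin²(2*π/7·x) and (u')² = 36*π^2/49·cos²(2*π/7·x), and each of sin², cos² integrates to L/2 = 7/4 over (0, 7/2).
∫_0^7/2 u² dx = 63/4, so ||u||_L² = 3*sqrt(7)/2.
∫_0^7/2 (u')² dx = 9*π^2/7, so ||u'||_L² = 3*sqrt(7)*π/7.
Ratio ||u||_L² / ||u'||_L² = 7/(2*π).
Sharp Poincaré constant on H^1_0(0, 7/2) is C_P = L/π = 7/(2*π), achieved by sin(2*π/7·x).
This is the k = 1 eigenfunction (up to amplitude), so the ratio equals the sharp Poincaré constant exactly.


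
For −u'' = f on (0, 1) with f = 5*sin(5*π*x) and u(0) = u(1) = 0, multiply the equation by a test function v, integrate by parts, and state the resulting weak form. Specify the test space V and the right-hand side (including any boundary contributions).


V = H^1_0(0, 1) (so v(0) = v(1) = 0); weak form: ∫_0^1 u'v' dx = ∫_0^1 (5*sin(5*π*x)) v dx for all v ∈ V.

Multiply both sides by a test function v and integrate from 0 to 1:
  ∫_0^1 −u''(x) v(x) dx = ∫_0^1 f(x) v(x) dx.
Integrate the LHS by parts once:
  ∫_0^1 −u'' v dx = −[u'(x) v(x)]_0^1 + ∫_0^1 u'(x) v'(x) dx.
Thus ∫_0^1 u'(x) v'(x) dx = ∫_0^1 f(x) v(x) dx + [u'(x) v(x)]_0^1.
Choose V so that boundary terms are either known or forced to vanish.
u is Dirichlet: u(0) = u(1) = 0. Let V = H^1_0(0, 1); then v(0) = v(1) = 0, and [u' v]_0^1 = 0.
Weak formulation: find u (satisfying any essential BC) such that ∫_0^1 u'(x) v'(x) dx = ∫_0^1 f v dx for all v ∈ V.
Substituting f(x) = 5*sin(5*π*x), the right-hand side is ∫_0^1 (5*sin(5*π*x)) v dx.


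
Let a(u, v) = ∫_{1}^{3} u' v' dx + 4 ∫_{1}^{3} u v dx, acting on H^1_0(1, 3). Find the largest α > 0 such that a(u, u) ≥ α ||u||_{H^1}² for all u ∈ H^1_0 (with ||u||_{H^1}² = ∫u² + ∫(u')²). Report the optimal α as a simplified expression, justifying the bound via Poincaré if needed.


α = 1

Coercivity of a(·,·) on H^1_0(1, 3) means a(u, u) ≥ α ||u||_{H^1}² for every u ∈ H^1_0.
The interval has length L = 2, and Poincaré/coercivity depend only on L. Here a(u, u) = ∫(u')² + (4)·∫u².
Here c = 4 ≥ 1, so a(u,u) = ∫(u')² + c∫u² ≥ ∫(u')² + ∫u² = ||u||_{H^1}², i.e. α = 1 works. No larger α is possible: a(u,u) ≥ α||u||_{H^1}² means (1−α)∫(u')² ≥ (α−c)∫u², and for the modes u_n = sin(nπ(x−x₀)/L) (x₀ the left endpoint) one has ∫u_n²/∫(u_n')² = (L/(nπ))² → 0, so a(u_n,u_n)/||u_n||_{H^1}² → 1. Hence the optimal constant is α = 1.
Therefore α = 1.


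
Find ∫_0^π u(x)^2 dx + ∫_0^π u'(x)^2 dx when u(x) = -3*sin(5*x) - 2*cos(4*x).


||u||_{H^1(0,π)}^2 = 680/3 + 151*π

u'(x) = 8*sin(4*x) - 15*cos(5*x).
Expand u² and (u')² and integrate term by term on (0, π), using: for integers n ≥ 1, ∫_0^π sin²(nx) dx = ∫_0^π cos²(nx) dx = π/2; for n ≠ n', ∫_0^π sin(nx)sin(n'x) dx = ∫_0^π cos(nx)cos(n'x) dx = 0; and by product-to-sum, ∫_0^π sin(nx)cos(n'x) dx = ½∫_0^π [sin((n+n')x) + sin((n−n')x)] dx, which is 0 when n+n' is even and 2n/(n²−n'²) when n+n' is odd (it need not vanish on (0, π)).
  u² squared terms: (-3)²·∫sin(5x)² dx = 9·π/2 = 9*π/2;  (-2)²·∫cos(4x)² dx = 4·π/2 = 2*π.
  u² cross terms: 2·(-3)·(-2)·∫sin(5x)·cos(4x) dx = 12·(10/9) = 40/3.
  So ∫_0^π u² dx = 9*π/2 + 2*π + 40/3 = 40/3 + 13*π/2.
  (u')² squared terms: (-15)²·∫cos(5x)² dx = 225·π/2 = 225*π/2;  (8)²·∫sin(4x)² dx = 64·π/2 = 32*π.
  (u')² cross terms: 2·(-15)·(8)·∫cos(5x)·sin(4x) dx = -240·(-8/9) = 640/3.
  So ∫_0^π (u')² dx = 225*π/2 + 32*π + 640/3 = 640/3 + 289*π/2.
||u||_{H^1}^2 = (40/3 + 13*π/2) + (640/3 + 289*π/2) = 680/3 + 151*π.


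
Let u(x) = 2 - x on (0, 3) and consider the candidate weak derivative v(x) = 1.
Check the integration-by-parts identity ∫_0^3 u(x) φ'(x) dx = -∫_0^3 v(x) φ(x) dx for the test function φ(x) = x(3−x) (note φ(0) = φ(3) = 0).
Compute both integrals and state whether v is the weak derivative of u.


LHS = 9/2, RHS = -9/2. No, v is not the weak derivative of u.

u(x) = 2 - x, classical derivative u'(x) = -1.
φ(x) = x(3−x), so φ'(x) = 3 - 2*x.
Note φ(0) = φ(3) = 0, so the boundary term u·φ vanishes.
LHS = ∫_0^3 u(x) φ'(x) dx = ∫_0^3 (2*x^2 - 7*x + 6) dx. Term by term:
  ∫_0^3 2*x^2 dx = 18;  ∫_0^3 -7*x dx = -63/2;  ∫_0^3 6 dx = 18.
Sum: 18 − 63/2 + 18 = 9/2.
So LHS = 9/2.
∫_0^3 v(x) φ(x) dx = ∫_0^3 (-x^2 + 3*x) dx. Term by term:
  ∫_0^3 -x^2 dx = -9;  ∫_0^3 3*x dx = 27/2.
Sum: -9 + 27/2 = 9/2.
So RHS = -∫_0^3 v(x) φ(x) dx = -9/2.
LHS − RHS = 9 ≠ 0, so the identity fails.
(For a valid weak derivative the identity must hold for EVERY test function, in particular this one. The failure shows v is NOT the weak derivative of u.)
Correct weak derivative would be u'(x) = -1.


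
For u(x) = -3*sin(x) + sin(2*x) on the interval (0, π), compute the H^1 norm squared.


||u||_{H^1(0,π)}^2 = 23*π/2

u'(x) = -3*cos(x) + 2*cos(2*x).
Expand u² and (u')² and integrate term by term on (0, π), using: for integers n ≥ 1, ∫_0^π sin²(nx) dx = ∫_0^π cos²(nx) dx = π/2; for n ≠ n', ∫_0^π sin(nx)sin(n'x) dx = ∫_0^π cos(nx)cos(n'x) dx = 0; and by product-to-sum, ∫_0^π sin(nx)cos(n'x) dx = ½∫_0^π [sin((n+n')x) + sin((n−n')x)] dx, which is 0 when n+n' is even and 2n/(n²−n'²) when n+n' is odd (it need not vanish on (0, π)).
  u² squared terms: (-3)²·∫sin(x)² dx = 9·π/2 = 9*π/2;  (1)²·∫sin(2x)² dx = 1·π/2 = π/2.
  u² cross terms: 2·(-3)·(1)·∫sin(x)·sin(2x) dx = -6·(0) = 0.
  So ∫_0^π u² dx = 9*π/2 + π/2 + 0 = 5*π.
  (u')² squared terms: (-3)²·∫cos(x)² dx = 9·π/2 = 9*π/2;  (2)²·∫cos(2x)² dx = 4·π/2 = 2*π.
  (u')² cross terms: 2·(-3)·(2)·∫cos(x)·cos(2x) dx = -12·(0) = 0.
  So ∫_0^π (u')² dx = 9*π/2 + 2*π + 0 = 13*π/2.
||u||_{H^1}^2 = (5*π) + (13*π/2) = 23*π/2.


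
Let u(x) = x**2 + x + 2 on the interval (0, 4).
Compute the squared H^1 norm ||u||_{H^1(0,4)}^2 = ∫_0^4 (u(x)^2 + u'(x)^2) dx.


||u||_{H^1}^2 = 3044/5

The H^1 norm (squared) on an interval (0, L) is
  ||u||_{H^1}^2 = ∫_0^L u(x)^2 dx + ∫_0^L u'(x)^2 dx.
Compute u'(x) = 2*x + 1.
Then u(x)^2 = x**4 + 2*x**3 + 5*x**2 + 4*x + 4 and u'(x)^2 = 4*x**2 + 4*x + 1.
Integrate each monomial from 0 to 4 using ∫_0^4 c·x^n dx = c·4^(n+1)/(n+1):
  ∫_0^4 u(x)^2 dx = ∫_0^4 (x^4 + 2*x^3 + 5*x^2 + 4*x + 4) dx. Term by term:
    ∫_0^4 x^4 dx = 1024/5;  ∫_0^4 2*x^3 dx = 128;  ∫_0^4 5*x^2 dx = 320/3;
    ∫_0^4 4*x dx = 32;  ∫_0^4 4 dx = 16.
  Sum: 1024/5 + 128 + 320/3 + 32 + 16 = 7312/15.
  ∫_0^4 u'(x)^2 dx = ∫_0^4 (4*x^2 + 4*x + 1) dx. Term by term:
    ∫_0^4 4*x^2 dx = 256/3;  ∫_0^4 4*x dx = 32;  ∫_0^4 1 dx = 4.
  Sum: 256/3 + 32 + 4 = 364/3.
Adding: ||u||_{H^1}^2 = 7312/15 + 364/3 = 3044/5.


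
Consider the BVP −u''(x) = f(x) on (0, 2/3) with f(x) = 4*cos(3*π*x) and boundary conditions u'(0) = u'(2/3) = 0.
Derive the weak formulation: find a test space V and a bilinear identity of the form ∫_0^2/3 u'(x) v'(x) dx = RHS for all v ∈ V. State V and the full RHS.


V = H^1(0, 2/3) (no boundary constraint on v; u is determined up to an additive constant); weak form: ∫_0^2/3 u'v' dx = ∫_0^2/3 (4*cos(3*π*x)) v dx for all v ∈ V.

Multiply both sides by a test function v and integrate from 0 to 2/3:
  ∫_0^2/3 −u''(x) v(x) dx = ∫_0^2/3 f(x) v(x) dx.
Integrate the LHS by parts once:
  ∫_0^2/3 −u'' v dx = −[u'(x) v(x)]_0^2/3 + ∫_0^2/3 u'(x) v'(x) dx.
Thus ∫_0^2/3 u'(x) v'(x) dx = ∫_0^2/3 f(x) v(x) dx + [u'(x) v(x)]_0^2/3.
Choose V so that boundary terms are either known or forced to vanish.
u has homogeneous Neumann: u'(0) = u'(2/3) = 0. So [u' v]_0^2/3 = 0·v(2/3) − 0·v(0) = 0 for any v; take V = H^1(0, 2/3).
Weak formulation: find u (satisfying any essential BC) such that ∫_0^2/3 u'(x) v'(x) dx = ∫_0^2/3 f v dx for all v ∈ V (homogeneous Neumann, so boundary terms vanish).
Substituting f(x) = 4*cos(3*π*x), the right-hand side is ∫_0^2/3 (4*cos(3*π*x)) v dx.
Compatibility check (pure Neumann): taking v ≡ 1 ∈ V gives 0 = ∫_0^2/3 f dx + (0) − (0), i.e. ∫_0^2/3 f dx must equal u'(0) − u'(2/3) = 0. Indeed ∫_0^2/3 (4*cos(3*π*x)) dx = 0, so the data are compatible. The solution is then unique only up to an additive constant (fix it e.g. by requiring ∫_0^2/3 u dx = 0).


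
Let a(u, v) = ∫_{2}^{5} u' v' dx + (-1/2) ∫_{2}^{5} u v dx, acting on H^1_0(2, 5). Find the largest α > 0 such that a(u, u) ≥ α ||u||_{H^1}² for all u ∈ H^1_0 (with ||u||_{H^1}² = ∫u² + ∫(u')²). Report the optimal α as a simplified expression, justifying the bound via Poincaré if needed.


α = (-9/2 + π^2)/(9 + π^2)

Coercivity of a(·,·) on H^1_0(2, 5) means a(u, u) ≥ α ||u||_{H^1}² for every u ∈ H^1_0.
The interval has length L = 3, and Poincaré/coercivity depend only on L. Here a(u, u) = ∫(u')² + (-1/2)·∫u².
Here c = -1/2 < 0 with |c| < (π/L)² = π^2/9, so coercivity still holds. The condition a(u,u) ≥ α||u||_{H^1}² reads (1−α)∫(u')² ≥ (α−c)∫u². Any admissible α is ≤ 1 (rapidly oscillating u have ∫u²/∫(u')² → 0), and α = 1 would force 0 ≥ (1−c)∫u², impossible since c < 1; so 1−α > 0. By the sharp Poincaré inequality on H^1_0 of an interval of length L, ∫(u')² ≥ (π/L)²∫u² with equality for the first sine mode sin(π(x−x₀)/L) (x₀ the left endpoint), so the inequality holds for all u iff (1−α)(π/L)² ≥ α − c, i.e. α ≤ ((π/L)² + c)/((π/L)² + 1) = (1 + c(L/π)²)/(1 + (L/π)²). (Direct route, valid since c ≤ 0: Poincaré gives c∫u² ≥ c(L/π)²∫(u')², so a(u,u) ≥ (1 + c(L/π)²)∫(u')², while ||u||_{H^1}² ≤ (1 + (L/π)²)∫(u')²; dividing yields the same α.) With (π/L)² = π^2/9 and c = -1/2, the largest admissible constant is α = ((π/L)² + c)/((π/L)² + 1).
Simplifying, α = (-9/2 + π^2)/(9 + π^2).
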